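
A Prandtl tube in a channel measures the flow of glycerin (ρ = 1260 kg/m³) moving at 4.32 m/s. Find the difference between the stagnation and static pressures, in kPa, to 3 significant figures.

ΔP ≈ 11.8 kPa

At the stagnation point the flow is brought to rest, so Bernoulli gives P_stag − P_static = ½ρv².
ΔP = ½·1260·4.32² = 11800 Pa.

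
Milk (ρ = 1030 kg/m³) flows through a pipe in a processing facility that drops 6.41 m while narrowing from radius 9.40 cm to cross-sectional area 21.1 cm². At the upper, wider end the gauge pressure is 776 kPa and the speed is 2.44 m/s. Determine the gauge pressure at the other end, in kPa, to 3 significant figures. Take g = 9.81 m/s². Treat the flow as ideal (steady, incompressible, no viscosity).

Continuity gives A₁v₁ = A₂v₂, so v₂ = (278 cm²)/(21.1 cm²) × 2.44 m/s = 32.1 m/s.
Energy conservation along the streamline gives P₂ = P₁ − ½ρ(v₂² − v₁²) − ρg(h₂ − h₁).
P₂ = 776000 + ½·1030·(2.44² − 32.1²) − 1030·9.81·(−6.41) = 776000 + (-528000) − (-64800) = 313000 Pa.

P₂ = 313 kPa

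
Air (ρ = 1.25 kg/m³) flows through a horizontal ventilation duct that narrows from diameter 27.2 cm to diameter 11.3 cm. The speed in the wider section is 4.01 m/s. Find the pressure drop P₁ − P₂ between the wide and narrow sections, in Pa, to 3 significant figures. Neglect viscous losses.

327 Pa

The volume flow rate is constant, so v₂ = (A₁/A₂)v₁ = (581/100)·4.01 = 23.2 m/s.
With no height change, Bernoulli's equation is P₁ + ½ρv₁² = P₂ + ½ρv₂².
P₁ − P₂ = ½·1.25·(23.2² − 4.01²) = ½·1.25·524 = 327 Pa.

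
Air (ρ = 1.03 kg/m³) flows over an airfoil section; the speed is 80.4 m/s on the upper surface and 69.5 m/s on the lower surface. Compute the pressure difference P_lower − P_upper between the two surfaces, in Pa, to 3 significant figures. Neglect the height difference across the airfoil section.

ΔP = 841 Pa

The pressure is lower where the speed is higher: ΔP = ½ρ(v_up² − v_low²).
ΔP = ½·1.03·(80.4² − 69.5²) = 841 Pa.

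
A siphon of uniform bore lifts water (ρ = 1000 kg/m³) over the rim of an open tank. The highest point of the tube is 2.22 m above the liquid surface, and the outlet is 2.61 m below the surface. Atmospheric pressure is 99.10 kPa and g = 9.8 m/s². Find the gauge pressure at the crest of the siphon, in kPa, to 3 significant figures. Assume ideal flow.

-47.3 kPa

The outlet speed comes from Torricelli: v = √(2g·2.61) = 7.15 m/s.
Continuity keeps v the same throughout the tube; from surface to crest, P_atm + 0 = P_top + ½ρv² + ρg·h_top.
P_top = 99100 − ½·1000·7.15² − 1000·9.8·2.22 = 51800 Pa. So P_gauge = P_top − P_atm = -47300 Pa.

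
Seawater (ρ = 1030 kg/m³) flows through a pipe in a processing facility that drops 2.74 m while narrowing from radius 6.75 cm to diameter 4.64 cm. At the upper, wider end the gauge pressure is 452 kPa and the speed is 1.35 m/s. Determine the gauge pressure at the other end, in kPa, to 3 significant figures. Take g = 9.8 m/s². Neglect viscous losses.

Continuity gives A₁v₁ = A₂v₂, so v₂ = (143 cm²)/(16.9 cm²) × 1.35 m/s = 11.4 m/s.
Bernoulli: P₁ + ½ρv₁² + ρg h₁ = P₂ + ½ρv₂² + ρg h₂, so P₂ = P₁ + ½ρ(v₁² − v₂²) − ρg(h₂ − h₁).
P₂ = 452000 + ½·1030·(1.35² − 11.4²) − 1030·9.8·(−2.74) = 452000 + (-66300) − (-27700) = 413000 Pa.

P₂ ≈ 413 kPa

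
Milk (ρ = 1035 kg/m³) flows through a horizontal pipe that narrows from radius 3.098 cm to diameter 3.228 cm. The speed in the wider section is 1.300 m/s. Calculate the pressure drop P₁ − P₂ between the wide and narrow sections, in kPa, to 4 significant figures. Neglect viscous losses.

11.00 kPa

By continuity, v₂ = v₁·A₁/A₂ = 1.300·(30.15/8.184) = 4.790 m/s.
The pipe is horizontal, so Bernoulli reduces to P₁ + ½ρv₁² = P₂ + ½ρv₂².
P₁ − P₂ = ½·1035·(4.790² − 1.300²) = ½·1035·21.25 = 11000 Pa.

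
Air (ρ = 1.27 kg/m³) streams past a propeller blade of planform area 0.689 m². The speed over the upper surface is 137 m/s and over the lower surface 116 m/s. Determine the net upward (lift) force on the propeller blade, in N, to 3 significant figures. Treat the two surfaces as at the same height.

The faster flow above has the lower pressure; Bernoulli (same height) gives ΔP = ½ρ(v_up² − v_low²).
ΔP = ½·1.27·(137² − 116²) = 3370 Pa.
Lift = ΔP · A = 3370 × 0.689 = 2320 N.

F = 2320 N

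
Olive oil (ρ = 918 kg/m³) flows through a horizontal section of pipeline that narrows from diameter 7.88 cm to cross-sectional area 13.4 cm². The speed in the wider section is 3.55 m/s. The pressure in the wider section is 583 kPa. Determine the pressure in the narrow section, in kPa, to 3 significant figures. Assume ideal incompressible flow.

Continuity gives A₁v₁ = A₂v₂, so v₂ = (48.8 cm²)/(13.4 cm²) × 3.55 m/s = 12.9 m/s.
With no height change, Bernoulli's equation is P₁ + ½ρv₁² = P₂ + ½ρv₂².
P₂ = P₁ − ½ρ(v₂² − v₁²) = 583000 − ½·918·(12.9² − 3.55²) = 583000 − 70800 = 512000 Pa.

P₂ ≈ 512 kPa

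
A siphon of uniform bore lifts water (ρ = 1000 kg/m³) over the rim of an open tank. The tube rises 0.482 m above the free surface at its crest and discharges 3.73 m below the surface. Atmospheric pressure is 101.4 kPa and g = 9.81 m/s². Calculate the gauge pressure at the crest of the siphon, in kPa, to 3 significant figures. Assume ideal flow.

P_gauge ≈ -41.3 kPa

The outlet speed comes from Torricelli: v = √(2g·3.73) = 8.55 m/s.
With constant cross-section the crest speed equals v; applying Bernoulli from the surface up to the crest, P_top = P_atm − ½ρv² − ρg·h_top.
P_top = 101400 − ½·1000·8.55² − 1000·9.81·0.482 = 60100 Pa. So P_gauge = P_top − P_atm = -41300 Pa.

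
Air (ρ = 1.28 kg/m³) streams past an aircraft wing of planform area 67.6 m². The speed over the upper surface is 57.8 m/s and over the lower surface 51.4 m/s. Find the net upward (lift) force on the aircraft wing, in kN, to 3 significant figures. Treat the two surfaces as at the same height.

F = 30.2 kN

From P + ½ρv² = const at equal height, P_low − P_up = ½ρ(v_up² − v_low²).
ΔP = ½·1.28·(57.8² − 51.4²) = 447 Pa.
Lift = ΔP · A = 447 × 67.6 = 30200 N.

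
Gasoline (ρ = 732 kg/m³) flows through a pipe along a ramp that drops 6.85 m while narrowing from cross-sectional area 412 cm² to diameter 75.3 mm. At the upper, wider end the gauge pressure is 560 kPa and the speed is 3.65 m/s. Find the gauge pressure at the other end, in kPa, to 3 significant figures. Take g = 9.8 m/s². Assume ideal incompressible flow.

P₂ ≈ 197 kPa

Mass conservation (A₁v₁ = A₂v₂) gives v₂ = 3.65 × 412/44.5 = 33.8 m/s.
Bernoulli: P₁ + ½ρv₁² + ρg h₁ = P₂ + ½ρv₂² + ρg h₂, so P₂ = P₁ + ½ρ(v₁² − v₂²) − ρg(h₂ − h₁).
P₂ = 560000 + ½·732·(3.65² − 33.8²) − 732·9.8·(−6.85) = 560000 + (-412000) − (-49100) = 197000 Pa.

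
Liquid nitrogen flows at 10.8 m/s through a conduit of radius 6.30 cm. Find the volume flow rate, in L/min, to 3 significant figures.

Q = 8080 L/min

Q = A·v = 0.0125 m² × 10.8 m/s = 0.135 m³/s.
Converting: 0.135 m³/s × 60000 = 8080 L/min.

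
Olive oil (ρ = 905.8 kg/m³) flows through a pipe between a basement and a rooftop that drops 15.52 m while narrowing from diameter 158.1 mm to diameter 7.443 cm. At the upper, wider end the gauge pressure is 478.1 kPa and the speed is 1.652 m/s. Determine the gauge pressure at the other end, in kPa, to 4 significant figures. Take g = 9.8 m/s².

P₂ = 591.9 kPa

By continuity, v₂ = v₁·A₁/A₂ = 1.652·(196.3/43.51) = 7.454 m/s.
Energy conservation along the streamline gives P₂ = P₁ − ½ρ(v₂² − v₁²) − ρg(h₂ − h₁).
P₂ = 478100 + ½·905.8·(1.652² − 7.454²) − 905.8·9.8·(−15.52) = 478100 + (-23930) − (-137800) = 591900 Pa.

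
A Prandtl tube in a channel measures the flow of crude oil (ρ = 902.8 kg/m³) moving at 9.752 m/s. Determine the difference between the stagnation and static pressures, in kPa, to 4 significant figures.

ΔP ≈ 42.93 kPa

Bernoulli between the free stream and the stagnation point: ½ρv² = P_stag − P_static.
ΔP = ½·902.8·9.752² = 42930 Pa.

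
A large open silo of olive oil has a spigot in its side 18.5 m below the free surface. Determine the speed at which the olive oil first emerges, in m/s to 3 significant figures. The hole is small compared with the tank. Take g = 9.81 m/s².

v ≈ 19.1 m/s

Torricelli's result v = √(2gh) gives v = √(2·9.81·18.5) = 19.1 m/s.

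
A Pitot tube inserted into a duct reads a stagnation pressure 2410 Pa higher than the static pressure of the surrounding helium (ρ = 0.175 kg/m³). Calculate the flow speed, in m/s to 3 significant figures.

v = 166 m/s

At the stagnation point the flow is brought to rest, so Bernoulli gives P_stag − P_static = ½ρv².
v = √(2ΔP/ρ) = √(2·2410/0.175) = 166 m/s.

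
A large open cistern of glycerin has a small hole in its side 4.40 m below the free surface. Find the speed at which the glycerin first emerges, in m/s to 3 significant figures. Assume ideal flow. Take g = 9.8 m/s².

v ≈ 9.29 m/s

Bernoulli from surface to hole (P equal, v_surface ≈ 0): v = √(2gh) = √(2×9.8×4.40) = 9.29 m/s.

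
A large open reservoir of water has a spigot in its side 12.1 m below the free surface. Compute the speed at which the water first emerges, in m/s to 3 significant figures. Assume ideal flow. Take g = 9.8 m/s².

v ≈ 15.4 m/s

The surface is effectively still and both ends are open, so ½v² = gh and v = √(2·9.8·12.1) = 15.4 m/s.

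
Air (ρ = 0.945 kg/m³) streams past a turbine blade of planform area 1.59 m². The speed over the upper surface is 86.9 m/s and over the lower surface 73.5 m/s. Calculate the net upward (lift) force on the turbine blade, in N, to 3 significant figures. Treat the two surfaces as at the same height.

From P + ½ρv² = const at equal height, P_low − P_up = ½ρ(v_up² − v_low²).
ΔP = ½·0.945·(86.9² − 73.5²) = 1020 Pa.
Lift = ΔP · A = 1020 × 1.59 = 1610 N.

F ≈ 1610 N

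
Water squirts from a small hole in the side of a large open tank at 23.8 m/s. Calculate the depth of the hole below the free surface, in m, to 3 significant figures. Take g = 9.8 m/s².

For a small hole in a large open tank, ½v² = gh, giving h = v²/(2g).
h = 23.8²/(2·9.8) = 566/19.60 = 28.9 m.

h ≈ 28.9 m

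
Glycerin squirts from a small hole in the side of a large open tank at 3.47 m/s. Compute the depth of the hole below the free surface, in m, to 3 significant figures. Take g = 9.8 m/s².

0.614 m

Torricelli: v = √(2gh), so h = v²/(2g).
h = 3.47²/(2·9.8) = 12.0/19.60 = 0.614 m.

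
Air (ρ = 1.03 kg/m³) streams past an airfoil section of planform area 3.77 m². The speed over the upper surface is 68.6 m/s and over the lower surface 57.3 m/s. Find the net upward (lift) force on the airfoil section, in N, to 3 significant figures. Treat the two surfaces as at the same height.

With equal heights on the two surfaces, Bernoulli gives P_lower − P_upper = ½ρ(v_upper² − v_lower²).
ΔP = ½·1.03·(68.6² − 57.3²) = 733 Pa.
Lift = ΔP · A = 733 × 3.77 = 2760 N.

F = 2760 N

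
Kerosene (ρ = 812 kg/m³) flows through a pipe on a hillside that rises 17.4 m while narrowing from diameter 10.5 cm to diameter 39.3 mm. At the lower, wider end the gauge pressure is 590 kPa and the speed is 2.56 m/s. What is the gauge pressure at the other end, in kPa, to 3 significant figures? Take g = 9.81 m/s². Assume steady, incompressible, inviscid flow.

P₂ ≈ 318 kPa

The volume flow rate is constant, so v₂ = (A₁/A₂)v₁ = (86.6/12.1)·2.56 = 18.3 m/s.
Applying Bernoulli between the two ends and solving for P₂: P₂ = P₁ + ½ρ(v₁² − v₂²) − ρgΔh.
P₂ = 590000 + ½·812·(2.56² − 18.3²) − 812·9.81·(+17.4) = 590000 + (-133000) − (139000) = 318000 Pa.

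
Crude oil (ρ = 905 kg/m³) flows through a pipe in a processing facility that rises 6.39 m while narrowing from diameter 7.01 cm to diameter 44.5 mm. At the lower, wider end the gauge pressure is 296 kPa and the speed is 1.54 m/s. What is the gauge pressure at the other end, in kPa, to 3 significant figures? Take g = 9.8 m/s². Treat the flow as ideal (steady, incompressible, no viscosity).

The volume flow rate is constant, so v₂ = (A₁/A₂)v₁ = (38.6/15.6)·1.54 = 3.82 m/s.
Energy conservation along the streamline gives P₂ = P₁ − ½ρ(v₂² − v₁²) − ρg(h₂ − h₁).
P₂ = 296000 + ½·905·(1.54² − 3.82²) − 905·9.8·(+6.39) = 296000 + (-5540) − (56700) = 234000 Pa.

234 kPa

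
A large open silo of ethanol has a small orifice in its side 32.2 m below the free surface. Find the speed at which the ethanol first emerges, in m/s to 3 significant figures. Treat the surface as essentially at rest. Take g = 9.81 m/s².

v ≈ 25.1 m/s

Bernoulli from surface to hole (P equal, v_surface ≈ 0): v = √(2gh) = √(2×9.81×32.2) = 25.1 m/s.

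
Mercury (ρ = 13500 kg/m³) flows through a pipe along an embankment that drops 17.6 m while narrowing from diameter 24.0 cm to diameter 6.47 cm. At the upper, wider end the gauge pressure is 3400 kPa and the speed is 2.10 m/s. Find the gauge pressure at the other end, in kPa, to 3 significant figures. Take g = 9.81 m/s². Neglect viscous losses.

P₂ ≈ 125 kPa

Continuity gives A₁v₁ = A₂v₂, so v₂ = (452 cm²)/(32.9 cm²) × 2.10 m/s = 28.9 m/s.
Bernoulli: P₁ + ½ρv₁² + ρg h₁ = P₂ + ½ρv₂² + ρg h₂, so P₂ = P₁ + ½ρ(v₁² − v₂²) − ρg(h₂ − h₁).
P₂ = 3400000 + ½·13500·(2.10² − 28.9²) − 13500·9.81·(−17.6) = 3400000 + (-5610000) − (-2330000) = 125000 Pa.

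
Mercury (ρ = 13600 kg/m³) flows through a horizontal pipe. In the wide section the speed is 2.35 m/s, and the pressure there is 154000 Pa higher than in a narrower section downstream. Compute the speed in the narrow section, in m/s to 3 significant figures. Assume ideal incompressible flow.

v₂ = 5.31 m/s

With h₁ = h₂, rearranging Bernoulli gives v₂ = √(v₁² + 2ΔP/ρ).
v₂ = √(2.35² + 2·154000/13600) = √(5.52 + 22.6) = 5.31 m/s.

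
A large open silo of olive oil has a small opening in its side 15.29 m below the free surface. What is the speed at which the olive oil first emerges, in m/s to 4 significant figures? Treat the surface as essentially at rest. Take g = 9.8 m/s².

Torricelli's result v = √(2gh) gives v = √(2·9.8·15.29) = 17.31 m/s.

v ≈ 17.31 m/s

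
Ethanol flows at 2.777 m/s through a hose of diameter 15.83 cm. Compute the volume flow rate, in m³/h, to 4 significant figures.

Q = A·v = 0.01968 m² × 2.777 m/s = 0.05465 m³/s.
Converting: 0.05465 m³/s × 3600 = 196.8 m³/h.

Q = 196.8 m³/h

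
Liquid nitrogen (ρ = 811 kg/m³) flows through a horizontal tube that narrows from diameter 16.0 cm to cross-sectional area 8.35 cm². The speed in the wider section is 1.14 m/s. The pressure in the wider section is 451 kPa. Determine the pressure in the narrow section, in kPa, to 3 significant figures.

Mass conservation (A₁v₁ = A₂v₂) gives v₂ = 1.14 × 201/8.35 = 27.5 m/s.
With no height change, Bernoulli's equation is P₁ + ½ρv₁² = P₂ + ½ρv₂².
P₂ = P₁ − ½ρ(v₂² − v₁²) = 451000 − ½·811·(27.5² − 1.14²) = 451000 − 305000 = 146000 Pa.

P₂ ≈ 146 kPa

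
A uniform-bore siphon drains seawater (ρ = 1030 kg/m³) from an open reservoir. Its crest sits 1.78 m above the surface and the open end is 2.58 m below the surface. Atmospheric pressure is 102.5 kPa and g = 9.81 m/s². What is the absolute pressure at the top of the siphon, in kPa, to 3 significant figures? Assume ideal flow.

Bernoulli surface→outlet gives ½v² = g·h_out, so v = √(2·9.81·2.58) = 7.11 m/s.
The bore is uniform, so the speed at the crest is the same v. Bernoulli surface→crest: P_atm = P_top + ½ρv² + ρg·h_top.
P_top = 102500 − ½·1030·7.11² − 1030·9.81·1.78 = 58400 Pa.

P_top ≈ 58.4 kPa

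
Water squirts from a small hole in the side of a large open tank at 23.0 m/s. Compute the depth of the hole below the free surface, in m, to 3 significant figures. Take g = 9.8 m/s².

Inverting v = √(2gh) gives h = v² / 2g.
h = 23.0²/(2·9.8) = 529/19.60 = 27.0 m.

h ≈ 27.0 m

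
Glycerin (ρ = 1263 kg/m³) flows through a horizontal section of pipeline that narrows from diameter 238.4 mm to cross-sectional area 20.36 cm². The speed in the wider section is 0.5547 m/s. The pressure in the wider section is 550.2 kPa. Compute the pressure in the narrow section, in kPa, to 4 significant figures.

P₂ ≈ 457.0 kPa

The volume flow rate is constant, so v₂ = (A₁/A₂)v₁ = (446.4/20.36)·0.5547 = 12.16 m/s.
The pipe is horizontal, so Bernoulli reduces to P₁ + ½ρv₁² = P₂ + ½ρv₂².
P₂ = P₁ − ½ρ(v₂² − v₁²) = 550200 − ½·1263·(12.16² − 0.5547²) = 550200 − 93200 = 457000 Pa.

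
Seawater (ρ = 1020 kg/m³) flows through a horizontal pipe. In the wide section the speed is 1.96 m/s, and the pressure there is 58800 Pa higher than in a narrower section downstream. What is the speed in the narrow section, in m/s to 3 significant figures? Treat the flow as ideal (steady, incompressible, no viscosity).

10.9 m/s

With h₁ = h₂, rearranging Bernoulli gives v₂ = √(v₁² + 2ΔP/ρ).
v₂ = √(1.96² + 2·58800/1020) = √(3.84 + 115) = 10.9 m/s.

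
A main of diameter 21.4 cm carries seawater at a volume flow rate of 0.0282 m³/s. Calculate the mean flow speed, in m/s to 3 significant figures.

0.784 m/s

Q = 0.0282 m³/s = 0.0282 m³/s.
v = Q/A = 0.0282 / 0.0360 = 0.784 m/s.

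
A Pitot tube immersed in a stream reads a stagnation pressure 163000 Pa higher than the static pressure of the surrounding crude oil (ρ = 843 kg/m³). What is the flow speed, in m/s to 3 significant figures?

The dynamic pressure equals the rise in static pressure at the stagnation point: ΔP = ½ρv².
v = √(2ΔP/ρ) = √(2·163000/843) = 19.7 m/s.

v ≈ 19.7 m/s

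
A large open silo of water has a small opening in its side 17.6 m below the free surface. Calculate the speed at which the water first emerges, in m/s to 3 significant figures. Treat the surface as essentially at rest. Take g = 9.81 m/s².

Torricelli's result v = √(2gh) gives v = √(2·9.81·17.6) = 18.6 m/s.

18.6 m/s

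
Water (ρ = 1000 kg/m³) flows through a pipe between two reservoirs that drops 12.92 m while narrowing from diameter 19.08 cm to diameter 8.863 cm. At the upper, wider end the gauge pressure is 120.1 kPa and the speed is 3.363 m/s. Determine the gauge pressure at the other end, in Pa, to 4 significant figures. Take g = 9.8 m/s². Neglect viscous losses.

Mass conservation (A₁v₁ = A₂v₂) gives v₂ = 3.363 × 285.9/61.70 = 15.59 m/s.
Bernoulli: P₁ + ½ρv₁² + ρg h₁ = P₂ + ½ρv₂² + ρg h₂, so P₂ = P₁ + ½ρ(v₁² − v₂²) − ρg(h₂ − h₁).
P₂ = 120100 + ½·1000·(3.363² − 15.59²) − 1000·9.8·(−12.92) = 120100 + (-115800) − (-126600) = 130900 Pa.

P₂ = 130900 Pa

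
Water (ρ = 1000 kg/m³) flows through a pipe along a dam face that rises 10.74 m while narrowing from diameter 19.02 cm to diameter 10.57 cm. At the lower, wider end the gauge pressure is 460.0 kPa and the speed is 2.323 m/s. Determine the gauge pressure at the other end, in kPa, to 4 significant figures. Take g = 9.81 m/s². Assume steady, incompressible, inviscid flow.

By continuity, v₂ = v₁·A₁/A₂ = 2.323·(284.1/87.75) = 7.522 m/s.
Bernoulli: P₁ + ½ρv₁² + ρg h₁ = P₂ + ½ρv₂² + ρg h₂, so P₂ = P₁ + ½ρ(v₁² − v₂²) − ρg(h₂ − h₁).
P₂ = 460000 + ½·1000·(2.323² − 7.522²) − 1000·9.81·(+10.74) = 460000 + (-25590) − (105400) = 329100 Pa.

P₂ ≈ 329.1 kPa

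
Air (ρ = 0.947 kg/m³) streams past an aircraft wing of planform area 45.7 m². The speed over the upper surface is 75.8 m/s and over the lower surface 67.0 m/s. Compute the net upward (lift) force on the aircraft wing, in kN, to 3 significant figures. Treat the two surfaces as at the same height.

F = 27.2 kN

From P + ½ρv² = const at equal height, P_low − P_up = ½ρ(v_up² − v_low²).
ΔP = ½·0.947·(75.8² − 67.0²) = 595 Pa.
Lift = ΔP · A = 595 × 45.7 = 27200 N.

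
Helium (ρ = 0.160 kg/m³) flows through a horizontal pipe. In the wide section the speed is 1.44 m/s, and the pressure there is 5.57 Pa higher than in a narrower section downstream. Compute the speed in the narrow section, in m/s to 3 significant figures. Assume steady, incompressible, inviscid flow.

Along the level pipe P + ½ρv² is conserved, hence v₂² = v₁² + 2(P₁ − P₂)/ρ.
v₂ = √(1.44² + 2·5.57/0.160) = √(2.07 + 69.6) = 8.47 m/s.

v₂ ≈ 8.47 m/s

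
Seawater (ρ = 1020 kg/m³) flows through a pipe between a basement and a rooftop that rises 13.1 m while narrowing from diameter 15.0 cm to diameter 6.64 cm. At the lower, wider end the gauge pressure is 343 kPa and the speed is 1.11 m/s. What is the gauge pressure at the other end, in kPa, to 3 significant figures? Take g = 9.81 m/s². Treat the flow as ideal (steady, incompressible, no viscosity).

Continuity gives A₁v₁ = A₂v₂, so v₂ = (177 cm²)/(34.6 cm²) × 1.11 m/s = 5.66 m/s.
Energy conservation along the streamline gives P₂ = P₁ − ½ρ(v₂² − v₁²) − ρg(h₂ − h₁).
P₂ = 343000 + ½·1020·(1.11² − 5.66²) − 1020·9.81·(+13.1) = 343000 + (-15700) − (131000) = 196000 Pa.

P₂ ≈ 196 kPa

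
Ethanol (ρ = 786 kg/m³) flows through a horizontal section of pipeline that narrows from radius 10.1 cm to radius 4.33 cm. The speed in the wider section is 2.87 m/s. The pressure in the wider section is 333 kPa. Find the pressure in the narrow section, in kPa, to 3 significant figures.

The volume flow rate is constant, so v₂ = (A₁/A₂)v₁ = (320/58.9)·2.87 = 15.6 m/s.
With no height change, Bernoulli's equation is P₁ + ½ρv₁² = P₂ + ½ρv₂².
P₂ = P₁ − ½ρ(v₂² − v₁²) = 333000 − ½·786·(15.6² − 2.87²) = 333000 − 92600 = 240000 Pa.

P₂ ≈ 240 kPa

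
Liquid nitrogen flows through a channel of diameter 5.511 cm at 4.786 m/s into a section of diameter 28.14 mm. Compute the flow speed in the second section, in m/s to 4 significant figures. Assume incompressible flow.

v₂ = 18.36 m/s

Mass conservation (A₁v₁ = A₂v₂) gives v₂ = 4.786 × 23.85/6.219 = 18.36 m/s.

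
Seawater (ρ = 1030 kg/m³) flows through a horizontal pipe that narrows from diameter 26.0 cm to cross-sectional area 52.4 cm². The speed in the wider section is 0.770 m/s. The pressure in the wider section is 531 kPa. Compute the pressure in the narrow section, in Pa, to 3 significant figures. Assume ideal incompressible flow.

P₂ ≈ 500000 Pa

The volume flow rate is constant, so v₂ = (A₁/A₂)v₁ = (531/52.4)·0.770 = 7.80 m/s.
The pipe is horizontal, so Bernoulli reduces to P₁ + ½ρv₁² = P₂ + ½ρv₂².
P₂ = P₁ − ½ρ(v₂² − v₁²) = 531000 − ½·1030·(7.80² − 0.770²) = 531000 − 31000 = 500000 Pa.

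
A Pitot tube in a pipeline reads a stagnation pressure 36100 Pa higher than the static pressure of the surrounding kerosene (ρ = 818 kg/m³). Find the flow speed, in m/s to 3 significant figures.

v ≈ 9.39 m/s

The dynamic pressure equals the rise in static pressure at the stagnation point: ΔP = ½ρv².
v = √(2ΔP/ρ) = √(2·36100/818) = 9.39 m/s.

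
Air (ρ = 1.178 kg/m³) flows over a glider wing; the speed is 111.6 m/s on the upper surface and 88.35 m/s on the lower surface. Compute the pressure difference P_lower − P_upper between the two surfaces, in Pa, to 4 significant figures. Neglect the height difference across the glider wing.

With negligible Δh, P + ½ρv² is constant, so P_low − P_up = ½ρ(v_up² − v_low²).
ΔP = ½·1.178·(111.6² − 88.35²) = 2738 Pa.

2738 Pa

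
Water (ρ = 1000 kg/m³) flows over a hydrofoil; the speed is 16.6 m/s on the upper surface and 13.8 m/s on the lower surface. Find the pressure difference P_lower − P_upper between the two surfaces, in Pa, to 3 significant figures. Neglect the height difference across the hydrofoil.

ΔP = 42600 Pa

With negligible Δh, P + ½ρv² is constant, so P_low − P_up = ½ρ(v_up² − v_low²).
ΔP = ½·1000·(16.6² − 13.8²) = 42600 Pa.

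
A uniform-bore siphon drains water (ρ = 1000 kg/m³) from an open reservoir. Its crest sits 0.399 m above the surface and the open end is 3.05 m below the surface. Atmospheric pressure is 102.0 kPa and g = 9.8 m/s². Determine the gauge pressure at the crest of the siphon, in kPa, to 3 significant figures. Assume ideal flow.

-33.8 kPa

Bernoulli surface→outlet gives ½v² = g·h_out, so v = √(2·9.8·3.05) = 7.73 m/s.
With constant cross-section the crest speed equals v; applying Bernoulli from the surface up to the crest, P_top = P_atm − ½ρv² − ρg·h_top.
P_top = 102000 − ½·1000·7.73² − 1000·9.8·0.399 = 68200 Pa. So P_gauge = P_top − P_atm = -33800 Pa.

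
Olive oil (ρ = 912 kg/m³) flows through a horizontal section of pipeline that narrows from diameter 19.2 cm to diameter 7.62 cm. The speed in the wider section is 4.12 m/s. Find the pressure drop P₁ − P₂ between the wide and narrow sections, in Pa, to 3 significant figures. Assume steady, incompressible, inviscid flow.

ΔP = 304000 Pa

Mass conservation (A₁v₁ = A₂v₂) gives v₂ = 4.12 × 290/45.6 = 26.2 m/s.
The pipe is horizontal, so Bernoulli reduces to P₁ + ½ρv₁² = P₂ + ½ρv₂².
P₁ − P₂ = ½·912·(26.2² − 4.12²) = ½·912·667 = 304000 Pa.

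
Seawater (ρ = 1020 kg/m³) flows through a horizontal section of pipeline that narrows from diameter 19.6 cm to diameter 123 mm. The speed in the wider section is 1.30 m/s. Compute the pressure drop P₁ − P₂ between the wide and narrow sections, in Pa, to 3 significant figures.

By continuity, v₂ = v₁·A₁/A₂ = 1.30·(302/119) = 3.30 m/s.
Along the horizontal streamline, P + ½ρv² is constant.
P₁ − P₂ = ½·1020·(3.30² − 1.30²) = ½·1020·9.21 = 4700 Pa.

ΔP ≈ 4700 Pa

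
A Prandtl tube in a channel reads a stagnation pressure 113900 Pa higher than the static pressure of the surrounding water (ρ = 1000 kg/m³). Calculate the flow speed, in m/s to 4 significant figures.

At the stagnation point the flow is brought to rest, so Bernoulli gives P_stag − P_static = ½ρv².
v = √(2ΔP/ρ) = √(2·113900/1000) = 15.09 m/s.

v ≈ 15.09 m/s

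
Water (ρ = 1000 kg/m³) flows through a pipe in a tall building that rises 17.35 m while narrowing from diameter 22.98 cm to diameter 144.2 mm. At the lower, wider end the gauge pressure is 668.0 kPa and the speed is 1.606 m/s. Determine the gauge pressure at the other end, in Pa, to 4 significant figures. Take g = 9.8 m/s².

P₂ = 490900 Pa

The volume flow rate is constant, so v₂ = (A₁/A₂)v₁ = (414.8/163.3)·1.606 = 4.079 m/s.
Applying Bernoulli between the two ends and solving for P₂: P₂ = P₁ + ½ρ(v₁² − v₂²) − ρgΔh.
P₂ = 668000 + ½·1000·(1.606² − 4.079²) − 1000·9.8·(+17.35) = 668000 + (-7028) − (170000) = 490900 Pa.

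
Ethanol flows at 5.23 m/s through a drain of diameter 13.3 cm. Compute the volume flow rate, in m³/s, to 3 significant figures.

Q ≈ 0.0727 m³/s

Q = A·v = 0.0139 m² × 5.23 m/s = 0.0727 m³/s.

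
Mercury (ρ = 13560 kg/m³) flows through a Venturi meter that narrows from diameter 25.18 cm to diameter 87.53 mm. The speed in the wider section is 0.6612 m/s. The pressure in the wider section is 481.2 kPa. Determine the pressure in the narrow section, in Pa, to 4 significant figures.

By continuity, v₂ = v₁·A₁/A₂ = 0.6612·(498.0/60.17) = 5.472 m/s.
With no height change, Bernoulli's equation is P₁ + ½ρv₁² = P₂ + ½ρv₂².
P₂ = P₁ − ½ρ(v₂² − v₁²) = 481200 − ½·13560·(5.472² − 0.6612²) = 481200 − 200000 = 281200 Pa.

P₂ ≈ 281200 Pa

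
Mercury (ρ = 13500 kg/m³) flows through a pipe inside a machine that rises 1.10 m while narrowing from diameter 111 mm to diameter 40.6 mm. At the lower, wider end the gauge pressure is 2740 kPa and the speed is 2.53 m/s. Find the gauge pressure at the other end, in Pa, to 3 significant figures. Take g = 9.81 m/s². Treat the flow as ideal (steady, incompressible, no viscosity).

Mass conservation (A₁v₁ = A₂v₂) gives v₂ = 2.53 × 96.8/12.9 = 18.9 m/s.
Energy conservation along the streamline gives P₂ = P₁ − ½ρ(v₂² − v₁²) − ρg(h₂ − h₁).
P₂ = 2740000 + ½·13500·(2.53² − 18.9²) − 13500·9.81·(+1.10) = 2740000 + (-2370000) − (146000) = 224000 Pa.

P₂ ≈ 224000 Pa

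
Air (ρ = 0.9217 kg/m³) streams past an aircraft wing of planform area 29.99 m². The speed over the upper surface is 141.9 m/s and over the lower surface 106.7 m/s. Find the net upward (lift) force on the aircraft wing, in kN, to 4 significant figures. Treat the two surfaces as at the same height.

F = 120.9 kN

With equal heights on the two surfaces, Bernoulli gives P_lower − P_upper = ½ρ(v_upper² − v_lower²).
ΔP = ½·0.9217·(141.9² − 106.7²) = 4033 Pa.
Lift = ΔP · A = 4033 × 29.99 = 120900 N.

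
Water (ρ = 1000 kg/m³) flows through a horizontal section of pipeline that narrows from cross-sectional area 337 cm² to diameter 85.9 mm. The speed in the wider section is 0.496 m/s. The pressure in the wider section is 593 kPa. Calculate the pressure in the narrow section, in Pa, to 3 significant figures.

P₂ ≈ 589000 Pa

Continuity gives A₁v₁ = A₂v₂, so v₂ = (337 cm²)/(58.0 cm²) × 0.496 m/s = 2.88 m/s.
With no height change, Bernoulli's equation is P₁ + ½ρv₁² = P₂ + ½ρv₂².
P₂ = P₁ − ½ρ(v₂² − v₁²) = 593000 − ½·1000·(2.88² − 0.496²) = 593000 − 4040 = 589000 Pa.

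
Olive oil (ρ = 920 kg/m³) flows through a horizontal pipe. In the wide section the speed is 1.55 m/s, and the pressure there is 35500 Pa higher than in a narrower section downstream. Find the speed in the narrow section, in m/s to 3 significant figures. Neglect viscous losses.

Along the level pipe P + ½ρv² is conserved, hence v₂² = v₁² + 2(P₁ − P₂)/ρ.
v₂ = √(1.55² + 2·35500/920) = √(2.40 + 77.2) = 8.92 m/s.

8.92 m/s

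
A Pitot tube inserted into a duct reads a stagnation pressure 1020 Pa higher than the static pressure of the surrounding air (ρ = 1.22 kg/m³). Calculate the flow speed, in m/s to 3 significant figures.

At the stagnation point the flow is brought to rest, so Bernoulli gives P_stag − P_static = ½ρv².
v = √(2ΔP/ρ) = √(2·1020/1.22) = 40.9 m/s.

v ≈ 40.9 m/s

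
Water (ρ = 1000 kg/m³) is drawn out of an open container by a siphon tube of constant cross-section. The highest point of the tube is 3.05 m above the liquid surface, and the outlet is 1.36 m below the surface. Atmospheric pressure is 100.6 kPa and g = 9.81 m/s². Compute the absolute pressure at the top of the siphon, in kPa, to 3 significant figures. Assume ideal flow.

The outlet speed comes from Torricelli: v = √(2g·1.36) = 5.17 m/s.
Continuity keeps v the same throughout the tube; from surface to crest, P_atm + 0 = P_top + ½ρv² + ρg·h_top.
P_top = 100600 − ½·1000·5.17² − 1000·9.81·3.05 = 57300 Pa.

57.3 kPa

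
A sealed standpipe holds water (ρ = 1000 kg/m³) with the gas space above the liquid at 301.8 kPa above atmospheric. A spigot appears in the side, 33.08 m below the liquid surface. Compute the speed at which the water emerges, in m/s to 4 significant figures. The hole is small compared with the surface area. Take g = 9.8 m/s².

35.38 m/s

Take point 1 at the surface (v₁ ≈ 0) and point 2 at the hole (at atmospheric pressure). Bernoulli: P₁ + ρg h = P_atm + ½ρv₂².
With P₁ − P_atm = 301800 Pa, v₂ = √(2gh + 2ΔP/ρ) = √(2·9.8·33.08 + 2·301800/1000) = 35.38 m/s.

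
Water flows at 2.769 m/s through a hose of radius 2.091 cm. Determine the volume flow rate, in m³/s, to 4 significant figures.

Q ≈ 0.003803 m³/s

Q = A·v = 0.001374 m² × 2.769 m/s = 0.003803 m³/s.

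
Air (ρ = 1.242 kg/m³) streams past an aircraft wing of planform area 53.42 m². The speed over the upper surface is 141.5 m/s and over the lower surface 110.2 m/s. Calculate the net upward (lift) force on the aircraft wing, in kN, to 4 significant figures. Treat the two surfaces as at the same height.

261.4 kN

The faster flow above has the lower pressure; Bernoulli (same height) gives ΔP = ½ρ(v_up² − v_low²).
ΔP = ½·1.242·(141.5² − 110.2²) = 4892 Pa.
Lift = ΔP · A = 4892 × 53.42 = 261400 N.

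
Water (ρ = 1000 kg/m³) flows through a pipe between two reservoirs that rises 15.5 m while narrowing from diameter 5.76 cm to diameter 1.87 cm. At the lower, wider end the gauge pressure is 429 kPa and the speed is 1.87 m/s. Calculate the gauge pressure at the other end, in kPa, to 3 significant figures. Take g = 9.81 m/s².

P₂ ≈ 121 kPa

Mass conservation (A₁v₁ = A₂v₂) gives v₂ = 1.87 × 26.1/2.75 = 17.7 m/s.
Energy conservation along the streamline gives P₂ = P₁ − ½ρ(v₂² − v₁²) − ρg(h₂ − h₁).
P₂ = 429000 + ½·1000·(1.87² − 17.7²) − 1000·9.81·(+15.5) = 429000 + (-156000) − (152000) = 121000 Pa.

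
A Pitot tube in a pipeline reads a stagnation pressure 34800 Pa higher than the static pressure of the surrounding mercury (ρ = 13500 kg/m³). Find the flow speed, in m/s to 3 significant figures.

Bernoulli between the free stream and the stagnation point: ½ρv² = P_stag − P_static.
v = √(2ΔP/ρ) = √(2·34800/13500) = 2.27 m/s.

2.27 m/s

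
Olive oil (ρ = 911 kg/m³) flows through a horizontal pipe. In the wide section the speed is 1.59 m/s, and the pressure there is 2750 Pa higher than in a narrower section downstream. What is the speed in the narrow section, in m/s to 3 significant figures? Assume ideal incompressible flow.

Along the level pipe P + ½ρv² is conserved, hence v₂² = v₁² + 2(P₁ − P₂)/ρ.
v₂ = √(1.59² + 2·2750/911) = √(2.53 + 6.04) = 2.93 m/s.

2.93 m/s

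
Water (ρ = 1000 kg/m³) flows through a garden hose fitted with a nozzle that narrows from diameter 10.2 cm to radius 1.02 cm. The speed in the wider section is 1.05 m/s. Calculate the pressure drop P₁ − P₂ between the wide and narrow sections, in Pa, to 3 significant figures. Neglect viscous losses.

By continuity, v₂ = v₁·A₁/A₂ = 1.05·(81.7/3.27) = 26.2 m/s.
Bernoulli (h₁ = h₂): P₁ − P₂ = ½ρ(v₂² − v₁²).
P₁ − P₂ = ½·1000·(26.2² − 1.05²) = ½·1000·688 = 344000 Pa.

344000 Pa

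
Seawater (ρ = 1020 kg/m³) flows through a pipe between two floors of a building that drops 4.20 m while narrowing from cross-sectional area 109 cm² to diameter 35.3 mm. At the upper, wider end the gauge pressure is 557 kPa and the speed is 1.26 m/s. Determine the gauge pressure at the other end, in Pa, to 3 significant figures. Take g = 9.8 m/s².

P₂ ≈ 499000 Pa

By continuity, v₂ = v₁·A₁/A₂ = 1.26·(109/9.79) = 14.0 m/s.
Bernoulli: P₁ + ½ρv₁² + ρg h₁ = P₂ + ½ρv₂² + ρg h₂, so P₂ = P₁ + ½ρ(v₁² − v₂²) − ρg(h₂ − h₁).
P₂ = 557000 + ½·1020·(1.26² − 14.0²) − 1020·9.8·(−4.20) = 557000 + (-99600) − (-42000) = 499000 Pa.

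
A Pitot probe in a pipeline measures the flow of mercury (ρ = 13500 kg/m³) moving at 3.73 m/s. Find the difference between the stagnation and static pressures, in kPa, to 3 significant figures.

ΔP = 93.9 kPa

The dynamic pressure equals the rise in static pressure at the stagnation point: ΔP = ½ρv².
ΔP = ½·13500·3.73² = 93900 Pa.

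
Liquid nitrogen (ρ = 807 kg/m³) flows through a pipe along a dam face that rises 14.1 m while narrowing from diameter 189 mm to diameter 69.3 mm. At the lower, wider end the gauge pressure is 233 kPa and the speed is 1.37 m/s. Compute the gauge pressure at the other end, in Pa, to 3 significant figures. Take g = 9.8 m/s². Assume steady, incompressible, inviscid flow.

P₂ ≈ 80300 Pa

The volume flow rate is constant, so v₂ = (A₁/A₂)v₁ = (281/37.7)·1.37 = 10.2 m/s.
Energy conservation along the streamline gives P₂ = P₁ − ½ρ(v₂² − v₁²) − ρg(h₂ − h₁).
P₂ = 233000 + ½·807·(1.37² − 10.2²) − 807·9.8·(+14.1) = 233000 + (-41100) − (112000) = 80300 Pa.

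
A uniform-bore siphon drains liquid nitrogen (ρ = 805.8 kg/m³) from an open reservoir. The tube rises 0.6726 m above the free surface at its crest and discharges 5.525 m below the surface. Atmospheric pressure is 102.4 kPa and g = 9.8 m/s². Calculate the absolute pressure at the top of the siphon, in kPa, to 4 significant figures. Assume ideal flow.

53.46 kPa

Bernoulli surface→outlet gives ½v² = g·h_out, so v = √(2·9.8·5.525) = 10.41 m/s.
With constant cross-section the crest speed equals v; applying Bernoulli from the surface up to the crest, P_top = P_atm − ½ρv² − ρg·h_top.
P_top = 102400 − ½·805.8·10.41² − 805.8·9.8·0.6726 = 53460 Pa.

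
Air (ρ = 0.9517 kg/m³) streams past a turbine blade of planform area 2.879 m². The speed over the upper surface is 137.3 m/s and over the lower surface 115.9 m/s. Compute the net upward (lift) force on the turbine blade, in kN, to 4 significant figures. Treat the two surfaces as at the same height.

F = 7.423 kN

With equal heights on the two surfaces, Bernoulli gives P_lower − P_upper = ½ρ(v_upper² − v_lower²).
ΔP = ½·0.9517·(137.3² − 115.9²) = 2578 Pa.
Lift = ΔP · A = 2578 × 2.879 = 7423 N.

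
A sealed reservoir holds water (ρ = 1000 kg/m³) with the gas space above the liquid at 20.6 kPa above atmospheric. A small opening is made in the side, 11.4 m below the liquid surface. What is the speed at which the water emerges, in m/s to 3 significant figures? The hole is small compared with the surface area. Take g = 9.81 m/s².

Take point 1 at the surface (v₁ ≈ 0) and point 2 at the hole (at atmospheric pressure). Bernoulli: P₁ + ρg h = P_atm + ½ρv₂².
With P₁ − P_atm = 20600 Pa, v₂ = √(2gh + 2ΔP/ρ) = √(2·9.81·11.4 + 2·20600/1000) = 16.3 m/s.

v ≈ 16.3 m/s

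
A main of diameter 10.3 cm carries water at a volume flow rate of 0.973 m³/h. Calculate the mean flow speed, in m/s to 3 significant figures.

Q = 0.973 m³/h = 0.000270 m³/s.
v = Q/A = 0.000270 / 0.00833 = 0.0324 m/s.

0.0324 m/s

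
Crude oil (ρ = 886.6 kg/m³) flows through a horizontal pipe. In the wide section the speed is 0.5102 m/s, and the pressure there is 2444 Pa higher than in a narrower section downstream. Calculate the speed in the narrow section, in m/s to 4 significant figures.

With h₁ = h₂, rearranging Bernoulli gives v₂ = √(v₁² + 2ΔP/ρ).
v₂ = √(0.5102² + 2·2444/886.6) = √(0.2603 + 5.513) = 2.403 m/s.

v₂ ≈ 2.403 m/s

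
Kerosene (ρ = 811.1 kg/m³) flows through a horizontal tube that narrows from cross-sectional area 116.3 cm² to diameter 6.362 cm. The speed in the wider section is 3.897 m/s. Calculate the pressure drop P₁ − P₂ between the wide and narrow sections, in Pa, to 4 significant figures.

The volume flow rate is constant, so v₂ = (A₁/A₂)v₁ = (116.3/31.79)·3.897 = 14.26 m/s.
Along the horizontal streamline, P + ½ρv² is constant.
P₁ − P₂ = ½·811.1·(14.26² − 3.897²) = ½·811.1·188.1 = 76280 Pa.

ΔP ≈ 76280 Pa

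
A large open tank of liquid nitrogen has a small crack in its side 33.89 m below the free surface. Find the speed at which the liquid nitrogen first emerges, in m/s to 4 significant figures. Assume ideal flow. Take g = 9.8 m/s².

Torricelli's result v = √(2gh) gives v = √(2·9.8·33.89) = 25.77 m/s.

v ≈ 25.77 m/s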